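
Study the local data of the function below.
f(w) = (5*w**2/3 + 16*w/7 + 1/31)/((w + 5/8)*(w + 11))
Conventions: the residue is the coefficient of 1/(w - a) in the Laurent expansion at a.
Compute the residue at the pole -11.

The residue is -919504/54033.

At the order-1 pole -11 set g(w) = (w - (-11))*f(w) = (5*w**2/3 + 16*w/7 + 1/31)/(w + 5/8).
Simple pole: residue = g(a) at a = -11, which is -919504/54033.


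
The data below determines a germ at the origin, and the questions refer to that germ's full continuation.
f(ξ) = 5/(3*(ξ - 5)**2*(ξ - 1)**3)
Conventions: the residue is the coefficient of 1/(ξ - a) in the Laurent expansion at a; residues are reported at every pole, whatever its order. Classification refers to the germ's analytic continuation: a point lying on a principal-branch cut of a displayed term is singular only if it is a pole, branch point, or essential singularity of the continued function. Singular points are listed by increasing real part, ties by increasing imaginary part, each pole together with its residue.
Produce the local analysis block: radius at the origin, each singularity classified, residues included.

Radius of convergence at 0: 1.
At 1: a pole of order 3; residue 5/256.
At 5: a pole of order 2; residue -5/256.

Denominator factor (ξ - 1)^3: pole of order 3 at 1, modulus 1.
Denominator factor (ξ - 5)^2: pole of order 2 at 5, modulus 5.
The radius of convergence is the smallest modulus among the singular points: 1.
At the order-3 pole 1 set g(ξ) = (ξ - (1))^3*f(ξ) = 5/(3*(ξ - 5)**2).
Order-3 pole: residue = g''(a)/2; g''(1) = 5/128, so the residue is 5/256.
At the order-2 pole 5 set g(ξ) = (ξ - (5))^2*f(ξ) = 5/(3*(ξ - 1)**3).
Order-2 pole: residue = g'(a); g'(5) = -5/256, so the residue is -5/256.
List the singular points by increasing real part (a conjugate pair: the negative imaginary part first).


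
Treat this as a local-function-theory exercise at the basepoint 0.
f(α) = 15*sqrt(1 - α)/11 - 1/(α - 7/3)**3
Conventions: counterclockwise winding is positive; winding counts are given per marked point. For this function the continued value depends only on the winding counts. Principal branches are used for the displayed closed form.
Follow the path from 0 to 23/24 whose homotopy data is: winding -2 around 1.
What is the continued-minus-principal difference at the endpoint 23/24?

Continued minus principal equals 0.

The rational part is single-valued and drops out of the difference; each branch term changes only by its own monodromy.
(15/11)*sqrt(1 - α/(1)): winding -2 is even, the square root returns to the same sheet, contribution 0.
Summing the contributions at α = 23/24 gives 0.


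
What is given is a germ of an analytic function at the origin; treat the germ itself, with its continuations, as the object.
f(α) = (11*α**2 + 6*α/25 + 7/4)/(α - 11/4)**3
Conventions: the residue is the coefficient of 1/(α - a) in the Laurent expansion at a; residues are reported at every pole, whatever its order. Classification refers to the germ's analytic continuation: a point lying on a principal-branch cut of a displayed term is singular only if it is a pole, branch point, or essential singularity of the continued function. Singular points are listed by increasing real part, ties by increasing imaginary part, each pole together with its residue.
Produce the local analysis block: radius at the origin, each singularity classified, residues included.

Denominator factor (α - 11/4)^3: pole of order 3 at 11/4, modulus 11/4.
The radius of convergence is the smallest modulus among the singular points: 11/4.
At the order-3 pole 11/4 set g(α) = (α - (11/4))^3*f(α) = 11*α**2 + 6*α/25 + 7/4.
Order-3 pole: residue = g''(a)/2; g''(11/4) = 22, so the residue is 11.

Radius of convergence at 0: 11/4.
At 11/4: a pole of order 3; residue 11.


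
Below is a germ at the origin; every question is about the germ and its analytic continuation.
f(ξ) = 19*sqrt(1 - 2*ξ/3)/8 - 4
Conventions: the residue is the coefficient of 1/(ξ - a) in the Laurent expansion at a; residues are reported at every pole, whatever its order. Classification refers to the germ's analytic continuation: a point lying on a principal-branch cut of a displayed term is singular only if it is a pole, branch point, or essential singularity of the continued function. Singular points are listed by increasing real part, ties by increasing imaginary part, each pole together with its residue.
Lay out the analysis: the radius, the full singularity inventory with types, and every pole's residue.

Branch term (19/8)*sqrt(1 - ξ/(3/2)): its argument vanishes at ξ = 3/2, a square-root branch point, modulus 3/2.
The radius of convergence is the smallest modulus among the singular points: 3/2.

Radius of convergence at 0: 3/2.
At 3/2: an algebraic (square-root) branch point.


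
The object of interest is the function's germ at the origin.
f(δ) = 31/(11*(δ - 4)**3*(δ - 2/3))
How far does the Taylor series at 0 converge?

Denominator factor (δ - 2/3): pole of order 1 at 2/3, modulus 2/3.
Denominator factor (δ - 4)^3: pole of order 3 at 4, modulus 4.
The radius of convergence is the smallest modulus among the singular points: 2/3.

The radius of convergence is 2/3.


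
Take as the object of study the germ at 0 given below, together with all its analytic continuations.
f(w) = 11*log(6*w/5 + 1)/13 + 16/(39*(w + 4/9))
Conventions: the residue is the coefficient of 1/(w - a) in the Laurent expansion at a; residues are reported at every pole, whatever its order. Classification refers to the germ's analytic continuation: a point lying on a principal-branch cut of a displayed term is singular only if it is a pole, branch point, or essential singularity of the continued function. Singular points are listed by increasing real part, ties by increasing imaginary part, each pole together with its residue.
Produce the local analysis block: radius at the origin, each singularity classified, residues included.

Denominator factor (w + 4/9): pole of order 1 at -4/9, modulus 4/9.
Branch term (11/13)*log(1 - w/(-5/6)): its argument vanishes at w = -5/6, a logarithmic branch point, modulus 5/6.
The radius of convergence is the smallest modulus among the singular points: 4/9.
The branch term is analytic at -4/9 and contributes nothing to the residue; only the rational part matters.
At the order-1 pole -4/9 set g(w) = (w - (-4/9))*(rational part) = 16/39.
Simple pole: residue = g(a) at a = -4/9, which is 16/39.
List the singular points by increasing real part (a conjugate pair: the negative imaginary part first).

Radius of convergence at 0: 4/9.
At -5/6: a logarithmic branch point.
At -4/9: a pole of order 1; residue 16/39.


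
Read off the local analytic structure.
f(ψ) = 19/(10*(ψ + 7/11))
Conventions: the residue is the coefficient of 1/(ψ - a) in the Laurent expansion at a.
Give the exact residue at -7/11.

At the order-1 pole -7/11 set g(ψ) = (ψ - (-7/11))*f(ψ) = 19/10.
Simple pole: residue = g(a) at a = -7/11, which is 19/10.

The residue is 19/10.


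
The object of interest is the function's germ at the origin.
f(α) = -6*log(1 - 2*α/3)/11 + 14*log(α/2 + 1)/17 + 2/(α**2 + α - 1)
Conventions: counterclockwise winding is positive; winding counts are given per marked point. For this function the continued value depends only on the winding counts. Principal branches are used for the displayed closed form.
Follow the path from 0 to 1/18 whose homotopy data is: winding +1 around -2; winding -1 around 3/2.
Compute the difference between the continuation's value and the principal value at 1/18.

The rational part is single-valued and drops out of the difference; each branch term changes only by its own monodromy.
(14/17)*log(1 - α/(-2)): each positive loop around -2 adds 2*pi*i to the log, so winding +1 contributes (14/17)*(1)*2*pi*i = (28/17)*pi*i.
(-6/11)*log(1 - α/(3/2)): each positive loop around 3/2 adds 2*pi*i to the log, so winding -1 contributes (-6/11)*(-1)*2*pi*i = (12/11)*pi*i.
Summing the contributions at α = 1/18 gives (512/187)*pi*i.

Continued minus principal equals (512/187)*pi*i.


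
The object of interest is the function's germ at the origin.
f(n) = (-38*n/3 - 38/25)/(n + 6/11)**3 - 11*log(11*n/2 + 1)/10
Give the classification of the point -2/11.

The point is a logarithmic branch point.

The term (-11/10)*log(1 - n/(-2/11)) has argument 1 - -2/11/(-2/11) = 0 at -2/11: a logarithmic (infinitely-sheeted) branch point; the remaining terms are analytic or single-valued there.


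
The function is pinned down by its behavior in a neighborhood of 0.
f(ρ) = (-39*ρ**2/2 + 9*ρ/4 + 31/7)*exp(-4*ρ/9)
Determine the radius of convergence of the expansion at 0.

The factor exp(-4*ρ/9) is entire and contributes no finite singular point.
The polynomial part has no poles.
No finite singular points: the Taylor series at 0 converges everywhere.

The radius of convergence is infinite.


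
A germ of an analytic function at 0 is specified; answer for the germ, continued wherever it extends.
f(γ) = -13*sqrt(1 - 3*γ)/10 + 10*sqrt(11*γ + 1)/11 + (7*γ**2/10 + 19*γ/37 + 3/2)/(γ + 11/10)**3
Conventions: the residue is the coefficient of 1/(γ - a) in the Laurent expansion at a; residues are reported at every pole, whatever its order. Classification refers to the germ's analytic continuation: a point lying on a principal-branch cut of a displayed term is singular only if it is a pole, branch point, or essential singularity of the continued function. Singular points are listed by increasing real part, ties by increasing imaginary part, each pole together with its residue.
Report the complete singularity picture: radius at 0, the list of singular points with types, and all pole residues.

Radius of convergence at 0: 1/11.
At -11/10: a pole of order 3; residue 7/10.
At -1/11: an algebraic (square-root) branch point.
At 1/3: an algebraic (square-root) branch point.

Denominator factor (γ + 11/10)^3: pole of order 3 at -11/10, modulus 11/10.
Branch term (-13/10)*sqrt(1 - γ/(1/3)): its argument vanishes at γ = 1/3, a square-root branch point, modulus 1/3.
Branch term (10/11)*sqrt(1 - γ/(-1/11)): its argument vanishes at γ = -1/11, a square-root branch point, modulus 1/11.
The radius of convergence is the smallest modulus among the singular points: 1/11.
The branch terms are analytic at -11/10 and contribute nothing to the residue; only the rational part matters.
At the order-3 pole -11/10 set g(γ) = (γ - (-11/10))^3*(rational part) = 7*γ**2/10 + 19*γ/37 + 3/2.
Order-3 pole: residue = g''(a)/2; g''(-11/10) = 7/5, so the residue is 7/10.
List the singular points by increasing real part (a conjugate pair: the negative imaginary part first).


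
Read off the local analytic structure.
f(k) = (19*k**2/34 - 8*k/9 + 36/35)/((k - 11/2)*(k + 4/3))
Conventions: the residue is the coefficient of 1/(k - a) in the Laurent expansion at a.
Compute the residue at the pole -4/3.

At the order-1 pole -4/3 set g(k) = (k - (-4/3))*f(k) = (19*k**2/34 - 8*k/9 + 36/35)/(k - 11/2).
Simple pole: residue = g(a) at a = -4/3, which is -103048/219555.

The residue is -103048/219555.


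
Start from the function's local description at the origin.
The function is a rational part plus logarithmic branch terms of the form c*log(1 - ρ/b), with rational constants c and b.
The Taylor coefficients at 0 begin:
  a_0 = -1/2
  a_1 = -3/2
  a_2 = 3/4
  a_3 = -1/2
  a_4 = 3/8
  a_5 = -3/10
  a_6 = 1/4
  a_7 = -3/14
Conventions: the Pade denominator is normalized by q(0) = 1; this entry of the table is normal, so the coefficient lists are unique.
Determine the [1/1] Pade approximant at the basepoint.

The Pade approximant has numerator coefficients [-1/2, -7/4]; denominator coefficients [1, 1/2].

Taylor coefficients needed (read off): a_0 = -1/2, a_1 = -3/2, a_2 = 3/4.
Write the denominator as Q(ρ) = 1 + q1*ρ. Requiring Q*f - P = O(ρ^3) with deg P <= 1 kills the coefficients of ρ^2..ρ^2 in Q*f:
  ρ^2: a_2 + q1*a_1 = 0, i.e. 3/4 + (-3/2)*q1 = 0.
Solving this linear system: q1 = 1/2.
The numerator is Q*f truncated at degree 1: P0 = a_0 = -1/2; P1 = a_1 + q1*a_0 = -7/4.


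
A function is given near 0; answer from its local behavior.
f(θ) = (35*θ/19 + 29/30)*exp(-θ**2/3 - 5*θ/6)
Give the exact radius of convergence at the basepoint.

The factor exp(-θ**2/3 - 5*θ/6) is entire and contributes no finite singular point.
The polynomial part has no poles.
No finite singular points: the Taylor series at 0 converges everywhere.

The radius of convergence is infinite.


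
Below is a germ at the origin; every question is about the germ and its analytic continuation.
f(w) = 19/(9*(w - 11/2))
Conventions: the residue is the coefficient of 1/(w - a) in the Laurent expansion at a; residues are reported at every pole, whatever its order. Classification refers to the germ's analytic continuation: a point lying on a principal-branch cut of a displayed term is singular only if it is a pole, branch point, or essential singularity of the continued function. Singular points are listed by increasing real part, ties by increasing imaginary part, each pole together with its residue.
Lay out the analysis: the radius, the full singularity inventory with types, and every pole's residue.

Denominator factor (w - 11/2): pole of order 1 at 11/2, modulus 11/2.
The radius of convergence is the smallest modulus among the singular points: 11/2.
At the order-1 pole 11/2 set g(w) = (w - (11/2))*f(w) = 19/9.
Simple pole: residue = g(a) at a = 11/2, which is 19/9.

Radius of convergence at 0: 11/2.
At 11/2: a pole of order 1; residue 19/9.


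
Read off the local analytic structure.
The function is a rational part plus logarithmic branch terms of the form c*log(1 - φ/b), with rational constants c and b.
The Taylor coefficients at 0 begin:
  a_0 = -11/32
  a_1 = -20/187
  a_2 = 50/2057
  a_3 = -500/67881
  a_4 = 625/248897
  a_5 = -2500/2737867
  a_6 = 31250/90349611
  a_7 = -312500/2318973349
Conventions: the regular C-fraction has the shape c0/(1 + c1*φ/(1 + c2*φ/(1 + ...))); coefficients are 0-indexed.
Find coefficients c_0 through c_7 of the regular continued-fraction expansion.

The regular C-fraction coefficients are [-11/32, -640/2057, 2215/4114, 85/2658, 2855/14619, 443/6281, 179/1142, 25695/303226].

Taylor coefficients (read off): a_0 = -11/32, a_1 = -20/187, a_2 = 50/2057, a_3 = -500/67881, a_4 = 625/248897, a_5 = -2500/2737867, a_6 = 31250/90349611, a_7 = -312500/2318973349.
c0 = a_0 = -11/32. Peel one level at a time: if S = 1 + c*φ/S' with S'(0) = 1, then c is the φ-coefficient of S and S' = c*φ/(S - 1).
S_1 = c0/f = 1 + (-640/2057)*φ + (708800/4231249)*φ^2 + ...; c1 = -640/2057.
S_2 = c1*φ/(S_1 - 1) = 1 + (2215/4114)*φ + (-25/1452)*φ^2 + ...; c2 = 2215/4114.
S_3 = c2*φ/(S_2 - 1) = 1 + (85/2658)*φ + (-242675/38857302)*φ^2 + ...; c3 = 85/2658.
S_4 = c3*φ/(S_3 - 1) = 1 + (2855/14619)*φ + (-5/363)*φ^2 + ...; c4 = 2855/14619.
S_5 = c4*φ/(S_4 - 1) = 1 + (443/6281)*φ + (-79297/7172902)*φ^2 + ...; c5 = 443/6281.
S_6 = c5*φ/(S_5 - 1) = 1 + (179/1142)*φ + (-45/3388)*φ^2 + ...; c6 = 179/1142.
S_7 = c6*φ/(S_6 - 1) = 1 + (25695/303226)*φ + ...; c7 = 25695/303226.


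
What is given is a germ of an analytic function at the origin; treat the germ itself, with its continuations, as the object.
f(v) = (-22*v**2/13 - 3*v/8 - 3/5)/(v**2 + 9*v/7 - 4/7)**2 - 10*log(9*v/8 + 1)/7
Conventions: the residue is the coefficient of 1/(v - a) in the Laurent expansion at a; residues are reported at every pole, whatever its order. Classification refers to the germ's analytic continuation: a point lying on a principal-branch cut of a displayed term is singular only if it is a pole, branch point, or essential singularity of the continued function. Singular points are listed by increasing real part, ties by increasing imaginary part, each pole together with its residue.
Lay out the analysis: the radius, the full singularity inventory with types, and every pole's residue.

Denominator factor (v**2 + 9*v/7 - 4/7)^2: discriminant 193/49, real irrational roots -9/14 + (1/14)*sqrt(193) and -9/14 - (1/14)*sqrt(193); poles of order 2, moduli -9/14 + (1/14)*sqrt(193) and 9/14 + (1/14)*sqrt(193).
Branch term (-10/7)*log(1 - v/(-8/9)): its argument vanishes at v = -8/9, a logarithmic branch point, modulus 8/9.
The radius of convergence is the smallest modulus among the singular points: -9/14 + (1/14)*sqrt(193).
The branch term is analytic at -9/14 - (1/14)*sqrt(193) and contributes nothing to the residue; only the rational part matters.
The factor v**2 + 9*v/7 - 4/7 splits as (v - a)(v - a') with a = -9/14 - (1/14)*sqrt(193), a' = -9/14 + (1/14)*sqrt(193). At the order-2 pole a set g(v) = (v - a)^2*(rational part) = [-22*v**2/13 - 3*v/8 - 3/5] / (v - a')^2.
Order-2 pole: residue = g'(a); g'(-9/14 - (1/14)*sqrt(193)) = (216923/19369480)*sqrt(193), so the residue is (216923/19369480)*sqrt(193).
The branch term is analytic at -9/14 + (1/14)*sqrt(193) and contributes nothing to the residue; only the rational part matters.
The factor v**2 + 9*v/7 - 4/7 splits as (v - a)(v - a') with a = -9/14 + (1/14)*sqrt(193), a' = -9/14 - (1/14)*sqrt(193). At the order-2 pole a set g(v) = (v - a)^2*(rational part) = [-22*v**2/13 - 3*v/8 - 3/5] / (v - a')^2.
Order-2 pole: residue = g'(a); g'(-9/14 + (1/14)*sqrt(193)) = -(216923/19369480)*sqrt(193), so the residue is -(216923/19369480)*sqrt(193).
List the singular points by increasing real part (a conjugate pair: the negative imaginary part first).

Radius of convergence at 0: -9/14 + (1/14)*sqrt(193).
At -9/14 - (1/14)*sqrt(193): a pole of order 2; residue (216923/19369480)*sqrt(193).
At -8/9: a logarithmic branch point.
At -9/14 + (1/14)*sqrt(193): a pole of order 2; residue -(216923/19369480)*sqrt(193).


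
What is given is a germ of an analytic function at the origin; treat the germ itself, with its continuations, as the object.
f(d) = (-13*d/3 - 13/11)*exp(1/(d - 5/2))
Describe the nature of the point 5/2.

The point is an essential singularity.

The exponent 1/(d - (5/2)) has a pole at 5/2, so exp(1/(d - (5/2))) takes every nonzero value near it: an essential singularity (not a pole of any order).


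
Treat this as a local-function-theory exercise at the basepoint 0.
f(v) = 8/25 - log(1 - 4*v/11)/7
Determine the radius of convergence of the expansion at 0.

The radius of convergence is 11/4.

Branch term (-1/7)*log(1 - v/(11/4)): its argument vanishes at v = 11/4, a logarithmic branch point, modulus 11/4.
The radius of convergence is the smallest modulus among the singular points: 11/4.


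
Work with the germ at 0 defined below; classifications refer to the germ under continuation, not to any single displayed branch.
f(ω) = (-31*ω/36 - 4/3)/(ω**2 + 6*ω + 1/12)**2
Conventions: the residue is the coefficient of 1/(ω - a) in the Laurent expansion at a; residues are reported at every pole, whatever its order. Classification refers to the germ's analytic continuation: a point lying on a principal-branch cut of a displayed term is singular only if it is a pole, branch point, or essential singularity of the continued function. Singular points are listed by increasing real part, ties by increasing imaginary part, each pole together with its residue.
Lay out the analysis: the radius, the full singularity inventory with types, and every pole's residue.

Denominator factor (ω**2 + 6*ω + 1/12)^2: discriminant 107/3, real irrational roots -3 + (1/6)*sqrt(321) and -3 - (1/6)*sqrt(321); poles of order 2, moduli 3 - (1/6)*sqrt(321) and 3 + (1/6)*sqrt(321).
The radius of convergence is the smallest modulus among the singular points: 3 - (1/6)*sqrt(321).
The factor ω**2 + 6*ω + 1/12 splits as (ω - a)(ω - a') with a = -3 - (1/6)*sqrt(321), a' = -3 + (1/6)*sqrt(321). At the order-2 pole a set g(ω) = (ω - a)^2*f(ω) = [-31*ω/36 - 4/3] / (ω - a')^2.
Order-2 pole: residue = g'(a); g'(-3 - (1/6)*sqrt(321)) = (15/22898)*sqrt(321), so the residue is (15/22898)*sqrt(321).
The factor ω**2 + 6*ω + 1/12 splits as (ω - a)(ω - a') with a = -3 + (1/6)*sqrt(321), a' = -3 - (1/6)*sqrt(321). At the order-2 pole a set g(ω) = (ω - a)^2*f(ω) = [-31*ω/36 - 4/3] / (ω - a')^2.
Order-2 pole: residue = g'(a); g'(-3 + (1/6)*sqrt(321)) = -(15/22898)*sqrt(321), so the residue is -(15/22898)*sqrt(321).
List the singular points by increasing real part (a conjugate pair: the negative imaginary part first).

Radius of convergence at 0: 3 - (1/6)*sqrt(321).
At -3 - (1/6)*sqrt(321): a pole of order 2; residue (15/22898)*sqrt(321).
At -3 + (1/6)*sqrt(321): a pole of order 2; residue -(15/22898)*sqrt(321).


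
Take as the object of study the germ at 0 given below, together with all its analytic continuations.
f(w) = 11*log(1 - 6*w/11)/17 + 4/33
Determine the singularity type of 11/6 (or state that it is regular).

The point is a logarithmic branch point.

The term (11/17)*log(1 - w/(11/6)) has argument 1 - 11/6/(11/6) = 0 at 11/6: a logarithmic (infinitely-sheeted) branch point; the remaining terms are analytic or single-valued there.


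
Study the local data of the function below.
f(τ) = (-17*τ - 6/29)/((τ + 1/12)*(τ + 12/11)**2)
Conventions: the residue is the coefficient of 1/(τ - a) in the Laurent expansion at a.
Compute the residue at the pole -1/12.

The residue is 611292/512981.

At the order-1 pole -1/12 set g(τ) = (τ - (-1/12))*f(τ) = (-17*τ - 6/29)/(τ + 12/11)**2.
Simple pole: residue = g(a) at a = -1/12, which is 611292/512981.


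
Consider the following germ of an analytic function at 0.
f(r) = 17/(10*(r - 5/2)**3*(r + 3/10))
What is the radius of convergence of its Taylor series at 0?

The radius of convergence is 3/10.

Denominator factor (r - 5/2)^3: pole of order 3 at 5/2, modulus 5/2.
Denominator factor (r + 3/10): pole of order 1 at -3/10, modulus 3/10.
The radius of convergence is the smallest modulus among the singular points: 3/10.


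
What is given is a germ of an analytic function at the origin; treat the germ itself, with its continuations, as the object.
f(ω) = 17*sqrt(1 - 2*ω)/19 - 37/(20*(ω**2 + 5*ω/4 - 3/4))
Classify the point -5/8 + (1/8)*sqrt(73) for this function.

The denominator factor ω**2 + 5*ω/4 - 3/4 vanishes at -5/8 + (1/8)*sqrt(73) and appears to the power 1; the numerator there equals -37/20, nonzero, and no other factor vanishes.
The branch terms are analytic at this point.
Hence a pole whose order is the multiplicity, 1.

The point is a pole of order 1.


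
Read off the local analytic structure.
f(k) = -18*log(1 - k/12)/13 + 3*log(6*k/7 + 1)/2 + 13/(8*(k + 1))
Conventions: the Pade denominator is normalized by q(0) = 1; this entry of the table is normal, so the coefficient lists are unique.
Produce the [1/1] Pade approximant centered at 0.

Taylor coefficients needed (expand at 0): a_0 = 13/8, a_1 = -163/728, a_2 = 10995/10192.
Write the denominator as Q(k) = 1 + q1*k. Requiring Q*f - P = O(k^3) with deg P <= 1 kills the coefficients of k^2..k^2 in Q*f:
  k^2: a_2 + q1*a_1 = 0, i.e. 10995/10192 + (-163/728)*q1 = 0.
Solving this linear system: q1 = 10995/2282.
The numerator is Q*f truncated at degree 1: P0 = a_0 = 13/8; P1 = a_1 + q1*a_0 = 1805017/237328.

The Pade approximant has numerator coefficients [13/8, 1805017/237328]; denominator coefficients [1, 10995/2282].


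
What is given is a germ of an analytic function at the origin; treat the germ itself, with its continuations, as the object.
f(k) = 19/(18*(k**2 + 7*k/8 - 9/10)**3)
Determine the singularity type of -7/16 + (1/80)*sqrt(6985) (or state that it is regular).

The point is a pole of order 3.

The denominator factor k**2 + 7*k/8 - 9/10 vanishes at -7/16 + (1/80)*sqrt(6985) and appears to the power 3; the numerator there equals 19/18, nonzero, and no other factor vanishes.
Hence a pole whose order is the multiplicity, 3.


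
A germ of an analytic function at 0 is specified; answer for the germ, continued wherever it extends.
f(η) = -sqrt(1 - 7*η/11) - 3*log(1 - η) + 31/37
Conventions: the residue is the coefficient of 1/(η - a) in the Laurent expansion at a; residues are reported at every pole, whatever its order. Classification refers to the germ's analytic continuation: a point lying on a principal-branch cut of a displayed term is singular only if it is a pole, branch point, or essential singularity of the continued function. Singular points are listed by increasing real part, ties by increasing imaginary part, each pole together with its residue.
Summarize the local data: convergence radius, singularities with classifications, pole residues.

Branch term (-3)*log(1 - η/(1)): its argument vanishes at η = 1, a logarithmic branch point, modulus 1.
Branch term (-1)*sqrt(1 - η/(11/7)): its argument vanishes at η = 11/7, a square-root branch point, modulus 11/7.
The radius of convergence is the smallest modulus among the singular points: 1.
List the singular points by increasing real part (a conjugate pair: the negative imaginary part first).

Radius of convergence at 0: 1.
At 1: a logarithmic branch point.
At 11/7: an algebraic (square-root) branch point.


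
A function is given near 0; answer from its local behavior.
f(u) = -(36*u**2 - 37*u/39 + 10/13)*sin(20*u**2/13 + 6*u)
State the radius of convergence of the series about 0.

The radius of convergence is infinite.

The factor -sin(20*u**2/13 + 6*u) is entire and contributes no finite singular point.
The polynomial part has no poles.
No finite singular points: the Taylor series at 0 converges everywhere.


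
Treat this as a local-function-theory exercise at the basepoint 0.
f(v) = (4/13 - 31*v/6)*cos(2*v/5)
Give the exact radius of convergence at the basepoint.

The radius of convergence is infinite.

The factor cos(2*v/5) is entire and contributes no finite singular point.
The polynomial part has no poles.
No finite singular points: the Taylor series at 0 converges everywhere.


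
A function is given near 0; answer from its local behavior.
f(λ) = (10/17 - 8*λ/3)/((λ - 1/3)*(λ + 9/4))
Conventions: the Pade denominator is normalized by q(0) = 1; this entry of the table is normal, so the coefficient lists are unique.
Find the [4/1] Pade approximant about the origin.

The Pade approximant has numerator coefficients [-40/51, 141247232/36139671, -105018368/60232785, 15167488/20077595, -7913472/20077595]; denominator coefficients [1, -31945289/10629315].

Taylor coefficients needed (expand at 0): a_0 = -40/51, a_1 = 712/459, a_2 = 12056/4131, a_3 = 354184/37179, a_4 = 9448280/334611, a_5 = 255562312/3011499.
Write the denominator as Q(λ) = 1 + q1*λ. Requiring Q*f - P = O(λ^6) with deg P <= 4 kills the coefficients of λ^5..λ^5 in Q*f:
  λ^5: a_5 + q1*a_4 = 0, i.e. 255562312/3011499 + (9448280/334611)*q1 = 0.
Solving this linear system: q1 = -31945289/10629315.
The numerator is Q*f truncated at degree 4: P0 = a_0 = -40/51; P1 = a_1 + q1*a_0 = 141247232/36139671; P2 = a_2 + q1*a_1 = -105018368/60232785; P3 = a_3 + q1*a_2 = 15167488/20077595; P4 = a_4 + q1*a_3 = -7913472/20077595.


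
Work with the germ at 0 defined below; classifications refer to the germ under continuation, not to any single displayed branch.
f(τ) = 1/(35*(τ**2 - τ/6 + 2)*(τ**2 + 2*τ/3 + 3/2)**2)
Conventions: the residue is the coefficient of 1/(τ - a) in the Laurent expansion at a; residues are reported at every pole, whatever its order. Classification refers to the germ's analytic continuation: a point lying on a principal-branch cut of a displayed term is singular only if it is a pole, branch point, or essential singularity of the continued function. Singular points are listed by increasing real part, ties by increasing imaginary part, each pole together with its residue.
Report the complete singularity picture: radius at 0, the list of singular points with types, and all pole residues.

Denominator factor (τ**2 - τ/6 + 2): discriminant -287/36, complex-conjugate roots (1/12) + ((1/12)*sqrt(287))*i and (1/12) - ((1/12)*sqrt(287))*i; poles of order 1, moduli sqrt(2) and sqrt(2).
Denominator factor (τ**2 + 2*τ/3 + 3/2)^2: discriminant -50/9, complex-conjugate roots (-1/3) + ((5/6)*sqrt(2))*i and (-1/3) - ((5/6)*sqrt(2))*i; poles of order 2, moduli (1/2)*sqrt(6) and (1/2)*sqrt(6).
The radius of convergence is the smallest modulus among the singular points: (1/2)*sqrt(6).
The factor τ**2 + 2*τ/3 + 3/2 splits as (τ - a)(τ - a') with a = (-1/3) - ((5/6)*sqrt(2))*i, a' = (-1/3) + ((5/6)*sqrt(2))*i. At the order-2 pole a set g(τ) = (τ - a)^2*f(τ) = [1/(35*(τ**2 - τ/6 + 2))] / (τ - a')^2.
Order-2 pole: residue = g'(a); g'((-1/3) - ((5/6)*sqrt(2))*i) = (-372/89383) + ((260328/55864375)*sqrt(2))*i, so the residue is (-372/89383) + ((260328/55864375)*sqrt(2))*i.
The factor τ**2 + 2*τ/3 + 3/2 splits as (τ - a)(τ - a') with a = (-1/3) + ((5/6)*sqrt(2))*i, a' = (-1/3) - ((5/6)*sqrt(2))*i. At the order-2 pole a set g(τ) = (τ - a)^2*f(τ) = [1/(35*(τ**2 - τ/6 + 2))] / (τ - a')^2.
Order-2 pole: residue = g'(a); g'((-1/3) + ((5/6)*sqrt(2))*i) = (-372/89383) - ((260328/55864375)*sqrt(2))*i, so the residue is (-372/89383) - ((260328/55864375)*sqrt(2))*i.
The factor τ**2 - τ/6 + 2 splits as (τ - a)(τ - a') with a = (1/12) - ((1/12)*sqrt(287))*i, a' = (1/12) + ((1/12)*sqrt(287))*i. At the order-1 pole a set g(τ) = (τ - a)*f(τ) = [1/(35*(τ**2 + 2*τ/3 + 3/2)**2)] / (τ - a').
Simple pole: residue = g(a) at a = (1/12) - ((1/12)*sqrt(287))*i, which is (372/89383) - ((37284/128264605)*sqrt(287))*i.
The factor τ**2 - τ/6 + 2 splits as (τ - a)(τ - a') with a = (1/12) + ((1/12)*sqrt(287))*i, a' = (1/12) - ((1/12)*sqrt(287))*i. At the order-1 pole a set g(τ) = (τ - a)*f(τ) = [1/(35*(τ**2 + 2*τ/3 + 3/2)**2)] / (τ - a').
Simple pole: residue = g(a) at a = (1/12) + ((1/12)*sqrt(287))*i, which is (372/89383) + ((37284/128264605)*sqrt(287))*i.
List the singular points by increasing real part (a conjugate pair: the negative imaginary part first).

Radius of convergence at 0: (1/2)*sqrt(6).
At (-1/3) - ((5/6)*sqrt(2))*i: a pole of order 2; residue (-372/89383) + ((260328/55864375)*sqrt(2))*i.
At (-1/3) + ((5/6)*sqrt(2))*i: a pole of order 2; residue (-372/89383) - ((260328/55864375)*sqrt(2))*i.
At (1/12) - ((1/12)*sqrt(287))*i: a pole of order 1; residue (372/89383) - ((37284/128264605)*sqrt(287))*i.
At (1/12) + ((1/12)*sqrt(287))*i: a pole of order 1; residue (372/89383) + ((37284/128264605)*sqrt(287))*i.


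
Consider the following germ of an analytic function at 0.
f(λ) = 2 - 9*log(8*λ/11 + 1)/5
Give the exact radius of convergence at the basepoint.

The radius of convergence is 11/8.

Branch term (-9/5)*log(1 - λ/(-11/8)): its argument vanishes at λ = -11/8, a logarithmic branch point, modulus 11/8.
The radius of convergence is the smallest modulus among the singular points: 11/8.


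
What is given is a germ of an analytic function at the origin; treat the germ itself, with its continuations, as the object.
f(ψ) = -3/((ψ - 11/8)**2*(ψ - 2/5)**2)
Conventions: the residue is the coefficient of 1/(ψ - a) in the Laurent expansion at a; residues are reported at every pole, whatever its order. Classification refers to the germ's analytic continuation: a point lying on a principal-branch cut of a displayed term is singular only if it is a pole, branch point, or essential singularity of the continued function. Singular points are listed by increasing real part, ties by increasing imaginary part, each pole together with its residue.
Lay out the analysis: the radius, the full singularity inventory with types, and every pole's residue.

Denominator factor (ψ - 2/5)^2: pole of order 2 at 2/5, modulus 2/5.
Denominator factor (ψ - 11/8)^2: pole of order 2 at 11/8, modulus 11/8.
The radius of convergence is the smallest modulus among the singular points: 2/5.
At the order-2 pole 2/5 set g(ψ) = (ψ - (2/5))^2*f(ψ) = -3/(ψ - 11/8)**2.
Order-2 pole: residue = g'(a); g'(2/5) = -128000/19773, so the residue is -128000/19773.
At the order-2 pole 11/8 set g(ψ) = (ψ - (11/8))^2*f(ψ) = -3/(ψ - 2/5)**2.
Order-2 pole: residue = g'(a); g'(11/8) = 128000/19773, so the residue is 128000/19773.
List the singular points by increasing real part (a conjugate pair: the negative imaginary part first).

Radius of convergence at 0: 2/5.
At 2/5: a pole of order 2; residue -128000/19773.
At 11/8: a pole of order 2; residue 128000/19773.


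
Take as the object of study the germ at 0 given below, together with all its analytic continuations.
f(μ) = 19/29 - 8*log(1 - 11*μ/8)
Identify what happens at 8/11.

The point is a logarithmic branch point.

The term (-8)*log(1 - μ/(8/11)) has argument 1 - 8/11/(8/11) = 0 at 8/11: a logarithmic (infinitely-sheeted) branch point; the remaining terms are analytic or single-valued there.


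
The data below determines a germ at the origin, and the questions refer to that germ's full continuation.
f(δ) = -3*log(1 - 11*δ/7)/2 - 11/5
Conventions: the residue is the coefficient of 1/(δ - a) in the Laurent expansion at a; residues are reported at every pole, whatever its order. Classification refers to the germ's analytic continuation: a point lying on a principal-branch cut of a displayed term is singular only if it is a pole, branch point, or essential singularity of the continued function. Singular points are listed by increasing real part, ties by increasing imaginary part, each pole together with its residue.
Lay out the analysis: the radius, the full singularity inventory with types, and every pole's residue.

Branch term (-3/2)*log(1 - δ/(7/11)): its argument vanishes at δ = 7/11, a logarithmic branch point, modulus 7/11.
The radius of convergence is the smallest modulus among the singular points: 7/11.

Radius of convergence at 0: 7/11.
At 7/11: a logarithmic branch point.


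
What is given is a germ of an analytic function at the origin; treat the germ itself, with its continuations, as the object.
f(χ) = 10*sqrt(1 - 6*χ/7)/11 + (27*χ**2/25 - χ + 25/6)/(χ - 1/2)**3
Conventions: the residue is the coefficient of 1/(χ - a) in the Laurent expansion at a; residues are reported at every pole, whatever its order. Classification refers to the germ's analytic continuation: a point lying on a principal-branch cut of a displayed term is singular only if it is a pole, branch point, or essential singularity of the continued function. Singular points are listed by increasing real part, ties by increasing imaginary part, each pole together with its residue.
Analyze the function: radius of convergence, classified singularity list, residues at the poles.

Denominator factor (χ - 1/2)^3: pole of order 3 at 1/2, modulus 1/2.
Branch term (10/11)*sqrt(1 - χ/(7/6)): its argument vanishes at χ = 7/6, a square-root branch point, modulus 7/6.
The radius of convergence is the smallest modulus among the singular points: 1/2.
The branch term is analytic at 1/2 and contributes nothing to the residue; only the rational part matters.
At the order-3 pole 1/2 set g(χ) = (χ - (1/2))^3*(rational part) = 27*χ**2/25 - χ + 25/6.
Order-3 pole: residue = g''(a)/2; g''(1/2) = 54/25, so the residue is 27/25.
List the singular points by increasing real part (a conjugate pair: the negative imaginary part first).

Radius of convergence at 0: 1/2.
At 1/2: a pole of order 3; residue 27/25.
At 7/6: an algebraic (square-root) branch point.


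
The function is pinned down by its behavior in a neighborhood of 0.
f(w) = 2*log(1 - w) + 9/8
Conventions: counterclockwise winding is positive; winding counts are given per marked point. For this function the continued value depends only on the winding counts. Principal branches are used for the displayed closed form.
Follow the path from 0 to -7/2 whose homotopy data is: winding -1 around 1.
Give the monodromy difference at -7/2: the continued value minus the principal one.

Continued minus principal equals -(4)*pi*i.

The rational part is single-valued and drops out of the difference; each branch term changes only by its own monodromy.
(2)*log(1 - w/(1)): each positive loop around 1 adds 2*pi*i to the log, so winding -1 contributes (2)*(-1)*2*pi*i = -(4)*pi*i.
Summing the contributions at w = -7/2 gives -(4)*pi*i.


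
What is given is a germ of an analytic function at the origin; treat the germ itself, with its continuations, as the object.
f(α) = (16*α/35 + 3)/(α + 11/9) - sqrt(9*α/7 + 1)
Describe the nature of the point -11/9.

The point is a pole of order 1.

The denominator factor α + 11/9 vanishes at -11/9 and appears to the power 1; the numerator there equals 769/315, nonzero, and no other factor vanishes.
The branch terms are analytic at this point.
Hence a pole whose order is the multiplicity, 1.


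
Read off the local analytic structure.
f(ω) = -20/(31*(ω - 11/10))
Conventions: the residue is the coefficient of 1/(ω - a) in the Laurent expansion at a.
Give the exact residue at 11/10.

The residue is -20/31.

At the order-1 pole 11/10 set g(ω) = (ω - (11/10))*f(ω) = -20/31.
Simple pole: residue = g(a) at a = 11/10, which is -20/31.


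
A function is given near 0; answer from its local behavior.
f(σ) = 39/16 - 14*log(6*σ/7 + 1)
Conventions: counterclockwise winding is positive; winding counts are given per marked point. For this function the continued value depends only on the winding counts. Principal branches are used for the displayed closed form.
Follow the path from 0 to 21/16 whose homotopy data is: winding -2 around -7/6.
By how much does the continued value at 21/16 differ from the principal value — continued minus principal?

Continued minus principal equals (56)*pi*i.

The rational part is single-valued and drops out of the difference; each branch term changes only by its own monodromy.
(-14)*log(1 - σ/(-7/6)): each positive loop around -7/6 adds 2*pi*i to the log, so winding -2 contributes (-14)*(-2)*2*pi*i = (56)*pi*i.
Summing the contributions at σ = 21/16 gives (56)*pi*i.


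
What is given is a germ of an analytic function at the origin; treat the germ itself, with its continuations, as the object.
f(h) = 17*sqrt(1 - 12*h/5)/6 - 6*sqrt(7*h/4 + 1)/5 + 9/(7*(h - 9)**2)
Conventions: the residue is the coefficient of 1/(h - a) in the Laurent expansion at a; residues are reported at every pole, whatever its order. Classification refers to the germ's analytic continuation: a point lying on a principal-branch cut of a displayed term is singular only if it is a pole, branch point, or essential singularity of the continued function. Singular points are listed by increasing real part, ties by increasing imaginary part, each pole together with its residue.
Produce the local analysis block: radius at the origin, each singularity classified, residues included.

Radius of convergence at 0: 5/12.
At -4/7: an algebraic (square-root) branch point.
At 5/12: an algebraic (square-root) branch point.
At 9: a pole of order 2; residue 0.

Denominator factor (h - 9)^2: pole of order 2 at 9, modulus 9.
Branch term (-6/5)*sqrt(1 - h/(-4/7)): its argument vanishes at h = -4/7, a square-root branch point, modulus 4/7.
Branch term (17/6)*sqrt(1 - h/(5/12)): its argument vanishes at h = 5/12, a square-root branch point, modulus 5/12.
The radius of convergence is the smallest modulus among the singular points: 5/12.
The branch terms are analytic at 9 and contribute nothing to the residue; only the rational part matters.
At the order-2 pole 9 set g(h) = (h - (9))^2*(rational part) = 9/7.
Order-2 pole: residue = g'(a); g'(9) = 0, so the residue is 0.
List the singular points by increasing real part (a conjugate pair: the negative imaginary part first).


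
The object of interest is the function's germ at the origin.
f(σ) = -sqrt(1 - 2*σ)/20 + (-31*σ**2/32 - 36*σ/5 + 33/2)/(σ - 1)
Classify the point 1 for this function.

The point is a pole of order 1.

The denominator factor σ - 1 vanishes at 1 and appears to the power 1; the numerator there equals 1333/160, nonzero, and no other factor vanishes.
The branch terms are analytic at this point.
Hence a pole whose order is the multiplicity, 1.


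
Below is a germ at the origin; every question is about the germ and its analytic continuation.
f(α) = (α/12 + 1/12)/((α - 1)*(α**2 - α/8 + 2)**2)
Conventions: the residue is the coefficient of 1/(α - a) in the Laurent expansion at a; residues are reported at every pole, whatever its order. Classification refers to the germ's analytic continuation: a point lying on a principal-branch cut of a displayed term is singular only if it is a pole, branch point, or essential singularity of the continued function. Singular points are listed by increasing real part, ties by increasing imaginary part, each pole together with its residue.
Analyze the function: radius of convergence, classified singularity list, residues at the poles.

Radius of convergence at 0: 1.
At (1/16) - ((1/16)*sqrt(511))*i: a pole of order 2; residue (-16/1587) - ((75536/414399027)*sqrt(511))*i.
At (1/16) + ((1/16)*sqrt(511))*i: a pole of order 2; residue (-16/1587) + ((75536/414399027)*sqrt(511))*i.
At 1: a pole of order 1; residue 32/1587.

Denominator factor (α - 1): pole of order 1 at 1, modulus 1.
Denominator factor (α**2 - α/8 + 2)^2: discriminant -511/64, complex-conjugate roots (1/16) + ((1/16)*sqrt(511))*i and (1/16) - ((1/16)*sqrt(511))*i; poles of order 2, moduli sqrt(2) and sqrt(2).
The radius of convergence is the smallest modulus among the singular points: 1.
The factor α**2 - α/8 + 2 splits as (α - a)(α - a') with a = (1/16) - ((1/16)*sqrt(511))*i, a' = (1/16) + ((1/16)*sqrt(511))*i. At the order-2 pole a set g(α) = (α - a)^2*f(α) = [(α/12 + 1/12)/(α - 1)] / (α - a')^2.
Order-2 pole: residue = g'(a); g'((1/16) - ((1/16)*sqrt(511))*i) = (-16/1587) - ((75536/414399027)*sqrt(511))*i, so the residue is (-16/1587) - ((75536/414399027)*sqrt(511))*i.
The factor α**2 - α/8 + 2 splits as (α - a)(α - a') with a = (1/16) + ((1/16)*sqrt(511))*i, a' = (1/16) - ((1/16)*sqrt(511))*i. At the order-2 pole a set g(α) = (α - a)^2*f(α) = [(α/12 + 1/12)/(α - 1)] / (α - a')^2.
Order-2 pole: residue = g'(a); g'((1/16) + ((1/16)*sqrt(511))*i) = (-16/1587) + ((75536/414399027)*sqrt(511))*i, so the residue is (-16/1587) + ((75536/414399027)*sqrt(511))*i.
At the order-1 pole 1 set g(α) = (α - (1))*f(α) = (α/12 + 1/12)/(α**2 - α/8 + 2)**2.
Simple pole: residue = g(a) at a = 1, which is 32/1587.
List the singular points by increasing real part (a conjugate pair: the negative imaginary part first).
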